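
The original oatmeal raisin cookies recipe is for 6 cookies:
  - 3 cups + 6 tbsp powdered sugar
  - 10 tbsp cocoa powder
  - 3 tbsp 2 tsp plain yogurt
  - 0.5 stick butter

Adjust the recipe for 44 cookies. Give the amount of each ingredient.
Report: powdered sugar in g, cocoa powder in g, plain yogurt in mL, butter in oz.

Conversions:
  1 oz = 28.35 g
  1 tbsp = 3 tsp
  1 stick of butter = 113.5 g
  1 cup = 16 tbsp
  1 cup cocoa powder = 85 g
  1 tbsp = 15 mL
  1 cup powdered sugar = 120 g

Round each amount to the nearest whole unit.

Scaling factor: 44/6 = 22/3.
powdered sugar: (3 cup + 6 tbsp = 3.375 cup) × 22/3 × 120 g/cup = 2970 g
cocoa powder: 10 tbsp × 22/3 ÷ 16 tbsp/cup × 85 g/cup ≈ 390 g
plain yogurt: (3 tbsp + 2 tsp = 11/3 tbsp) × 22/3 × 15 mL/tbsp ≈ 403 mL
butter: 0.5 stick × 22/3 × 113.5 g/stick ÷ 28.35 g/oz ≈ 15 oz

powdered sugar: 2970 g; cocoa powder: 390 g; plain yogurt: 403 mL; butter: 15 oz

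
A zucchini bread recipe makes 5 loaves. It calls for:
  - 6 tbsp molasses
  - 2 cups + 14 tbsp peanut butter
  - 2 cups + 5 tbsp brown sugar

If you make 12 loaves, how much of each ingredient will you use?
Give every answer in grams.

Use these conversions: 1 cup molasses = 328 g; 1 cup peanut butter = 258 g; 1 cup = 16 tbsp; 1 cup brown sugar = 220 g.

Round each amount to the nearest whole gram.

Scaling factor: 12/5 = 2.4.
molasses: 6 tbsp × 12/5 ÷ 16 tbsp/cup × 328 g/cup ≈ 295 g
peanut butter: (2 cup + 14 tbsp = 2.875 cup) × 12/5 × 258 g/cup ≈ 1780 g
brown sugar: (2 cup + 5 tbsp = 2.3125 cup) × 12/5 × 220 g/cup = 1221 g

molasses: 295 g; peanut butter: 1780 g; brown sugar: 1221 g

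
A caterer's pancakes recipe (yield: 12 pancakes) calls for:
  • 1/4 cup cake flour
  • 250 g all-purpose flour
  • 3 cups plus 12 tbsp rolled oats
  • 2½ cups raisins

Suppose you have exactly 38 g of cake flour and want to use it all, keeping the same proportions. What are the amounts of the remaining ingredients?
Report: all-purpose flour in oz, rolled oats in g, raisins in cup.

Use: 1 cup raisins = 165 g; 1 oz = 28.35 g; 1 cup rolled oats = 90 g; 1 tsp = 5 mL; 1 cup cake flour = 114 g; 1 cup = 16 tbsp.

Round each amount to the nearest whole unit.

The original recipe has 28.5 g of cake flour, so the scaling factor is 38 ÷ 28.5 = 4/3.
all-purpose flour: 250 g × 4/3 ÷ 28.35 g/oz ≈ 12 oz
rolled oats: (3 cup + 12 tbsp = 3.75 cup) × 4/3 × 90 g/cup = 450 g
raisins: 2.5 cup × 4/3 ≈ 3 cup

all-purpose flour: 12 oz; rolled oats: 450 g; raisins: 3 cup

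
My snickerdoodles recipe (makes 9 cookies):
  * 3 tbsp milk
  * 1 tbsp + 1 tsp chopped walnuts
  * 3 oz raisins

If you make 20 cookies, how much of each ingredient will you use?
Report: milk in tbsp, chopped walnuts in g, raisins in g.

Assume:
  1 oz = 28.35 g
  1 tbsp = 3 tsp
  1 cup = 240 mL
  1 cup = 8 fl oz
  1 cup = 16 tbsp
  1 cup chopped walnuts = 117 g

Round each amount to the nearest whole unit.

milk: 7 tbsp; chopped walnuts: 22 g; raisins: 189 g

Scaling factor: 20/9.
milk: 3 tbsp × 20/9 ≈ 7 tbsp
chopped walnuts: (1 tbsp + 1 tsp = 4/3 tbsp) × 20/9 ÷ 16 tbsp/cup × 117 g/cup ≈ 22 g
raisins: 3 oz × 20/9 × 28.35 g/oz = 189 g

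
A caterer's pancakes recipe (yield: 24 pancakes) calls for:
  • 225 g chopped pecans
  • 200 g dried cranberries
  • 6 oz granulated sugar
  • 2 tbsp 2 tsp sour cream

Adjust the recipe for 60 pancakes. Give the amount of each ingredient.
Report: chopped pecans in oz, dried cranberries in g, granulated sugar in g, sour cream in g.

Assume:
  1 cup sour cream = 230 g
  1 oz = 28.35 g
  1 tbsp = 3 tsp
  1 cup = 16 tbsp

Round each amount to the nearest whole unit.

Scaling factor: 60/24 = 5/2 = 2.5.
chopped pecans: 225 g × 5/2 ÷ 28.35 g/oz ≈ 20 oz
dried cranberries: 200 g × 5/2 = 500 g
granulated sugar: 6 oz × 5/2 × 28.35 g/oz ≈ 425 g
sour cream: (2 tbsp + 2 tsp = 8/3 tbsp) × 5/2 ÷ 16 tbsp/cup × 230 g/cup ≈ 96 g

chopped pecans: 20 oz; dried cranberries: 500 g; granulated sugar: 425 g; sour cream: 96 g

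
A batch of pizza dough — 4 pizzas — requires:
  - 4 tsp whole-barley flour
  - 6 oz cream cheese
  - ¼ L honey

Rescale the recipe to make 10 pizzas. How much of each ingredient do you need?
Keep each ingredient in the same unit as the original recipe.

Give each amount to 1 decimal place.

Scaling factor: 10/4 = 5/2 = 2.5.
whole-barley flour: 4 tsp × 5/2 = 10.0 tsp
cream cheese: 6 oz × 5/2 = 15.0 oz
honey: 0.25 L × 5/2 ≈ 0.6 L

whole-barley flour: 10.0 tsp; cream cheese: 15.0 oz; honey: 0.6 L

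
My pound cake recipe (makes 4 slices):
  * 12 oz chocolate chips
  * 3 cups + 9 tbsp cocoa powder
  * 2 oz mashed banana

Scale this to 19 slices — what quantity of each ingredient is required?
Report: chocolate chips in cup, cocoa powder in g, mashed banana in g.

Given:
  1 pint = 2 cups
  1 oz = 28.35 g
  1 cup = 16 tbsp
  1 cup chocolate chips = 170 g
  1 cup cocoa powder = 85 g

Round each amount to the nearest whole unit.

chocolate chips: 10 cup; cocoa powder: 1438 g; mashed banana: 269 g

Scaling factor: 19/4 = 4.75.
chocolate chips: 12 oz × 19/4 × 28.35 g/oz ÷ 170 g/cup ≈ 10 cup
cocoa powder: (3 cup + 9 tbsp = 3.5625 cup) × 19/4 × 85 g/cup ≈ 1438 g
mashed banana: 2 oz × 19/4 × 28.35 g/oz ≈ 269 g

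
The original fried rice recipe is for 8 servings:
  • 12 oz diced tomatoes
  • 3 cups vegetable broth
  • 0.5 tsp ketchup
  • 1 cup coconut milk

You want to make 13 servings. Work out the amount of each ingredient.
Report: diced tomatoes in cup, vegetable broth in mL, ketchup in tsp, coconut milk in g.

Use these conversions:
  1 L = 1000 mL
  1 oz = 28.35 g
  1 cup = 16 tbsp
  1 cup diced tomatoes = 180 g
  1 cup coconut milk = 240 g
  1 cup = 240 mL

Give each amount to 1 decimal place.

Scaling factor: 13/8 = 1.625.
diced tomatoes: 12 oz × 13/8 × 28.35 g/oz ÷ 180 g/cup ≈ 3.1 cup
vegetable broth: 3 cup × 13/8 × 240 mL/cup = 1170.0 mL
ketchup: 0.5 tsp × 13/8 ≈ 0.8 tsp
coconut milk: 1 cup × 13/8 × 240 g/cup = 390.0 g

diced tomatoes: 3.1 cup; vegetable broth: 1170.0 mL; ketchup: 0.8 tsp; coconut milk: 390.0 g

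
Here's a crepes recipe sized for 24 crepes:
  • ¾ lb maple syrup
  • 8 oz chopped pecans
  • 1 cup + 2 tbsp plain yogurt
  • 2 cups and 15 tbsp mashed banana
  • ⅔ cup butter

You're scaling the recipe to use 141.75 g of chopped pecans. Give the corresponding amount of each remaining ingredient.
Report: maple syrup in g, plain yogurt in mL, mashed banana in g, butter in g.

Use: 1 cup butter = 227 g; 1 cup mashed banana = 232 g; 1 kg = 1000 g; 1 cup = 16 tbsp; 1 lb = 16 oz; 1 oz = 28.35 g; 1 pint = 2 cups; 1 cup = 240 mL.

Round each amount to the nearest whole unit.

maple syrup: 213 g; plain yogurt: 169 mL; mashed banana: 426 g; butter: 95 g

The original recipe has 226.8 g of chopped pecans, so the scaling factor is 141.75 ÷ 226.8 = 5/8 = 0.625.
maple syrup: 0.75 lb × 5/8 × 16 oz/lb × 28.35 g/oz ≈ 213 g
plain yogurt: (1 cup + 2 tbsp = 1.125 cup) × 5/8 × 240 mL/cup ≈ 169 mL
mashed banana: (2 cup + 15 tbsp = 2.9375 cup) × 5/8 × 232 g/cup ≈ 426 g
butter: 2/3 cup × 5/8 × 227 g/cup ≈ 95 g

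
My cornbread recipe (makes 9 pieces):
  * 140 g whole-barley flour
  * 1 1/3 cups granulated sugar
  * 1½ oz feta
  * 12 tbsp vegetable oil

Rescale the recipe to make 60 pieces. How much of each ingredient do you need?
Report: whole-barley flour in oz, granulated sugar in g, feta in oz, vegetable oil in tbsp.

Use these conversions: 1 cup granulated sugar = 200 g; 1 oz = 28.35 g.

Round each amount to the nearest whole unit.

whole-barley flour: 33 oz; granulated sugar: 1778 g; feta: 10 oz; vegetable oil: 80 tbsp

Scaling factor: 60/9 = 20/3.
whole-barley flour: 140 g × 20/3 ÷ 28.35 g/oz ≈ 33 oz
granulated sugar: 4/3 cup × 20/3 × 200 g/cup ≈ 1778 g
feta: 1.5 oz × 20/3 = 10 oz
vegetable oil: 12 tbsp × 20/3 = 80 tbsp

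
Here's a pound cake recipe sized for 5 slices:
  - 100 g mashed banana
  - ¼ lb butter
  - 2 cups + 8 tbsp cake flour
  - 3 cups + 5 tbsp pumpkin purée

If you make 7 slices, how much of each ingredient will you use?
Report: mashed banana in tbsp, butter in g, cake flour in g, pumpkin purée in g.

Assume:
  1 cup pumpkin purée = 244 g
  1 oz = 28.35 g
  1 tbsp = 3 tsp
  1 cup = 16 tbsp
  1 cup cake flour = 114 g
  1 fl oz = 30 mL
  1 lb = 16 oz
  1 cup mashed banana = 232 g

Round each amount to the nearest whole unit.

mashed banana: 10 tbsp; butter: 159 g; cake flour: 399 g; pumpkin purée: 1132 g

Scaling factor: 7/5 = 1.4.
mashed banana: 100 g × 7/5 ÷ 232 g/cup × 16 tbsp/cup ≈ 10 tbsp
butter: 0.25 lb × 7/5 × 16 oz/lb × 28.35 g/oz ≈ 159 g
cake flour: (2 cup + 8 tbsp = 2.5 cup) × 7/5 × 114 g/cup = 399 g
pumpkin purée: (3 cup + 5 tbsp = 3.3125 cup) × 7/5 × 244 g/cup ≈ 1132 g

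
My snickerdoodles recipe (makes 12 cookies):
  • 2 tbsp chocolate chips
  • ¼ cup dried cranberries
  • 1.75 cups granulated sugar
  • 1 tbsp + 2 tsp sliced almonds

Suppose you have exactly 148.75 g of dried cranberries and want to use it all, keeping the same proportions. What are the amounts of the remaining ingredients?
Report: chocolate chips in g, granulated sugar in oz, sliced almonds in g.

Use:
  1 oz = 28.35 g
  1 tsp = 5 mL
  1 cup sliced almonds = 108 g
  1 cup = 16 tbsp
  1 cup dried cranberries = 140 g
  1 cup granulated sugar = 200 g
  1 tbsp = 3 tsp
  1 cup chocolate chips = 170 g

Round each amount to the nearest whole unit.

The original recipe has 35 g of dried cranberries, so the scaling factor is 148.75 ÷ 35 = 17/4 = 4.25.
chocolate chips: 2 tbsp × 17/4 ÷ 16 tbsp/cup × 170 g/cup ≈ 90 g
granulated sugar: 1.75 cup × 17/4 × 200 g/cup ÷ 28.35 g/oz ≈ 52 oz
sliced almonds: (1 tbsp + 2 tsp = 5/3 tbsp) × 17/4 ÷ 16 tbsp/cup × 108 g/cup ≈ 48 g

chocolate chips: 90 g; granulated sugar: 52 oz; sliced almonds: 48 g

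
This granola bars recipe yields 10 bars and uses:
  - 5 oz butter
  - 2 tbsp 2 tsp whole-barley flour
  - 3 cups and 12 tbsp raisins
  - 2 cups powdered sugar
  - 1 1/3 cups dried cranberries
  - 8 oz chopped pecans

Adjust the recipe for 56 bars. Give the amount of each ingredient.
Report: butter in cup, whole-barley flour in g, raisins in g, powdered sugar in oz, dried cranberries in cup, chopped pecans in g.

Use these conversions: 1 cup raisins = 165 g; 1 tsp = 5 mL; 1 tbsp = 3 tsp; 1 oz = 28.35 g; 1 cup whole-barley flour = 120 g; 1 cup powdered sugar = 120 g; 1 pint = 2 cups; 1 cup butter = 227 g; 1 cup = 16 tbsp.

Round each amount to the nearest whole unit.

butter: 3 cup; whole-barley flour: 112 g; raisins: 3465 g; powdered sugar: 47 oz; dried cranberries: 7 cup; chopped pecans: 1270 g

Scaling factor: 56/10 = 28/5 = 5.6.
butter: 5 oz × 28/5 × 28.35 g/oz ÷ 227 g/cup ≈ 3 cup
whole-barley flour: (2 tbsp + 2 tsp = 8/3 tbsp) × 28/5 ÷ 16 tbsp/cup × 120 g/cup = 112 g
raisins: (3 cup + 12 tbsp = 3.75 cup) × 28/5 × 165 g/cup = 3465 g
powdered sugar: 2 cup × 28/5 × 120 g/cup ÷ 28.35 g/oz ≈ 47 oz
dried cranberries: 4/3 cup × 28/5 ≈ 7 cup
chopped pecans: 8 oz × 28/5 × 28.35 g/oz ≈ 1270 g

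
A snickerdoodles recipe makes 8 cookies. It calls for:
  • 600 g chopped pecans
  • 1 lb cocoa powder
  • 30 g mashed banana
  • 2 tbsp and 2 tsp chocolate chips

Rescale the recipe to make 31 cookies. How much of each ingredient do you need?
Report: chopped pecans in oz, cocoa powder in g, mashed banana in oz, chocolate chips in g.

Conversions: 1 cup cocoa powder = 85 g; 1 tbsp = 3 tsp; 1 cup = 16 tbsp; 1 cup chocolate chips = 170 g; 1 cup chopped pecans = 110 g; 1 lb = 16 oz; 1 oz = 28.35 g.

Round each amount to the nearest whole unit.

chopped pecans: 82 oz; cocoa powder: 1758 g; mashed banana: 4 oz; chocolate chips: 110 g

Scaling factor: 31/8 = 3.875.
chopped pecans: 600 g × 31/8 ÷ 28.35 g/oz ≈ 82 oz
cocoa powder: 1 lb × 31/8 × 16 oz/lb × 28.35 g/oz ≈ 1758 g
mashed banana: 30 g × 31/8 ÷ 28.35 g/oz ≈ 4 oz
chocolate chips: (2 tbsp + 2 tsp = 8/3 tbsp) × 31/8 ÷ 16 tbsp/cup × 170 g/cup ≈ 110 g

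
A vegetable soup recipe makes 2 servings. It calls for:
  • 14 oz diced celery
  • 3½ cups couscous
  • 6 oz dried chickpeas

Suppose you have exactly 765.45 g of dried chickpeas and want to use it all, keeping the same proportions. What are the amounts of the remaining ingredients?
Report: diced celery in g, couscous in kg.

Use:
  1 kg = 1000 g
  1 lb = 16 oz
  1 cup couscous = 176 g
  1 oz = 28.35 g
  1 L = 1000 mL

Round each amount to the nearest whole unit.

diced celery: 1786 g; couscous: 3 kg

The original recipe has 170.1 g of dried chickpeas, so the scaling factor is 765.45 ÷ 170.1 = 9/2 = 4.5.
diced celery: 14 oz × 9/2 × 28.35 g/oz ≈ 1786 g
couscous: 3.5 cup × 9/2 × 176 g/cup ÷ 1000 g/kg ≈ 3 kg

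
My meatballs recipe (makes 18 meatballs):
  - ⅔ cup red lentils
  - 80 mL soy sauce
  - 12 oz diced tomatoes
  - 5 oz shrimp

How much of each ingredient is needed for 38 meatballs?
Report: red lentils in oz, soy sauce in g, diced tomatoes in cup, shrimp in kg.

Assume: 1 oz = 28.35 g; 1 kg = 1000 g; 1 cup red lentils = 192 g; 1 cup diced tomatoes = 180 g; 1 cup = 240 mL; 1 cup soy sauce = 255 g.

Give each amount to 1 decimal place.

red lentils: 9.5 oz; soy sauce: 179.4 g; diced tomatoes: 4.0 cup; shrimp: 0.3 kg

Scaling factor: 38/18 = 19/9.
red lentils: 2/3 cup × 19/9 × 192 g/cup ÷ 28.35 g/oz ≈ 9.5 oz
soy sauce: 80 mL × 19/9 ÷ 240 mL/cup × 255 g/cup ≈ 179.4 g
diced tomatoes: 12 oz × 19/9 × 28.35 g/oz ÷ 180 g/cup ≈ 4.0 cup
shrimp: 5 oz × 19/9 × 28.35 g/oz ÷ 1000 g/kg ≈ 0.3 kg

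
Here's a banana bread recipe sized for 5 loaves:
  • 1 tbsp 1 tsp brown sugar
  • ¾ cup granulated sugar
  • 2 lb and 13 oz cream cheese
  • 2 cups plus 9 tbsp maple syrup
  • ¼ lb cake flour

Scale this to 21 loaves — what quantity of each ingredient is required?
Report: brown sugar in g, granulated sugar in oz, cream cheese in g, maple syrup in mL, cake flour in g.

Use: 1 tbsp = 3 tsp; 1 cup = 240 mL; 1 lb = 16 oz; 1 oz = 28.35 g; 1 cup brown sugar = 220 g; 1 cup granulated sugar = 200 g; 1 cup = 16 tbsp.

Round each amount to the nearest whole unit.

brown sugar: 77 g; granulated sugar: 22 oz; cream cheese: 5358 g; maple syrup: 2583 mL; cake flour: 476 g

Scaling factor: 21/5 = 4.2.
brown sugar: (1 tbsp + 1 tsp = 4/3 tbsp) × 21/5 ÷ 16 tbsp/cup × 220 g/cup = 77 g
granulated sugar: 0.75 cup × 21/5 × 200 g/cup ÷ 28.35 g/oz ≈ 22 oz
cream cheese: (2 lb + 13 oz = 2.8125 lb) × 21/5 × 16 oz/lb × 28.35 g/oz ≈ 5358 g
maple syrup: (2 cup + 9 tbsp = 2.5625 cup) × 21/5 × 240 mL/cup = 2583 mL
cake flour: 0.25 lb × 21/5 × 16 oz/lb × 28.35 g/oz ≈ 476 g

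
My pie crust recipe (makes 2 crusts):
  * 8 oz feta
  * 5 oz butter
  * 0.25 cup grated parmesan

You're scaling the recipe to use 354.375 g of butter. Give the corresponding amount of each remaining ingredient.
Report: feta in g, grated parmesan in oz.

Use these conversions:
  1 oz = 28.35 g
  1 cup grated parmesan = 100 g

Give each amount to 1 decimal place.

The original recipe has 141.75 g of butter, so the scaling factor is 354.375 ÷ 141.75 = 5/2 = 2.5.
feta: 8 oz × 5/2 × 28.35 g/oz = 567.0 g
grated parmesan: 0.25 cup × 5/2 × 100 g/cup ÷ 28.35 g/oz ≈ 2.2 oz

feta: 567.0 g; grated parmesan: 2.2 oz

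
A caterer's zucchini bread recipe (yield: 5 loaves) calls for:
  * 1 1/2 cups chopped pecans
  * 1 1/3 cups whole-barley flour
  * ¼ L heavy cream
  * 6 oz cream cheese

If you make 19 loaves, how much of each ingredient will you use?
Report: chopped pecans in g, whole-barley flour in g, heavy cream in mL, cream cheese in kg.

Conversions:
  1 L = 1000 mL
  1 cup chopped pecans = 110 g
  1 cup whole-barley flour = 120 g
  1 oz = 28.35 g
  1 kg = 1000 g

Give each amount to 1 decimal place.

Scaling factor: 19/5 = 3.8.
chopped pecans: 1.5 cup × 19/5 × 110 g/cup = 627.0 g
whole-barley flour: 4/3 cup × 19/5 × 120 g/cup = 608.0 g
heavy cream: 0.25 L × 19/5 × 1000 mL/L = 950.0 mL
cream cheese: 6 oz × 19/5 × 28.35 g/oz ÷ 1000 g/kg ≈ 0.6 kg

chopped pecans: 627.0 g; whole-barley flour: 608.0 g; heavy cream: 950.0 mL; cream cheese: 0.6 kg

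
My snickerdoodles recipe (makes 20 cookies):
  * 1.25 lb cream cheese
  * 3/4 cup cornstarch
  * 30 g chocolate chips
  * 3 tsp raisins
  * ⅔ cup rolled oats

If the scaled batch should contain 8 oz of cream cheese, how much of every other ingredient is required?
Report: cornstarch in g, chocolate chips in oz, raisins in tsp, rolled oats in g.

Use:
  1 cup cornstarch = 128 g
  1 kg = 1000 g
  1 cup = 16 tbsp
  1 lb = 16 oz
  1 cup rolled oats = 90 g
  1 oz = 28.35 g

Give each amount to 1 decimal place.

cornstarch: 38.4 g; chocolate chips: 0.4 oz; raisins: 1.2 tsp; rolled oats: 24.0 g

The original recipe has 20 oz of cream cheese, so the scaling factor is 8 ÷ 20 = 2/5 = 0.4.
cornstarch: 0.75 cup × 2/5 × 128 g/cup = 38.4 g
chocolate chips: 30 g × 2/5 ÷ 28.35 g/oz ≈ 0.4 oz
raisins: 3 tsp × 2/5 = 1.2 tsp
rolled oats: 2/3 cup × 2/5 × 90 g/cup = 24.0 g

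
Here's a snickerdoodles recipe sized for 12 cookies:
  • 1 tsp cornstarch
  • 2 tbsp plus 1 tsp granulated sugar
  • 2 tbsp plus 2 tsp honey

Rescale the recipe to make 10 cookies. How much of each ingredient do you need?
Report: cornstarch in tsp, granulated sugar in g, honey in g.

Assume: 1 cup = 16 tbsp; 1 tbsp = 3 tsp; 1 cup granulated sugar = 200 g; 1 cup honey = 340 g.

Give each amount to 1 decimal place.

Scaling factor: 10/12 = 5/6.
cornstarch: 1 tsp × 5/6 ≈ 0.8 tsp
granulated sugar: (2 tbsp + 1 tsp = 7/3 tbsp) × 5/6 ÷ 16 tbsp/cup × 200 g/cup ≈ 24.3 g
honey: (2 tbsp + 2 tsp = 8/3 tbsp) × 5/6 ÷ 16 tbsp/cup × 340 g/cup ≈ 47.2 g

cornstarch: 0.8 tsp; granulated sugar: 24.3 g; honey: 47.2 g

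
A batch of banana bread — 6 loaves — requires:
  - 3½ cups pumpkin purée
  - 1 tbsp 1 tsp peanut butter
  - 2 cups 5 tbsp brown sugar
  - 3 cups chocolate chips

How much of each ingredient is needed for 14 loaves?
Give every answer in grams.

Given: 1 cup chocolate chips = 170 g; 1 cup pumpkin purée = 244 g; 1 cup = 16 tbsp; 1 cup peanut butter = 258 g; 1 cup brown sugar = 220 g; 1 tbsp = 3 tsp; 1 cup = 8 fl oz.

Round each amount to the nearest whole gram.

pumpkin purée: 1993 g; peanut butter: 50 g; brown sugar: 1187 g; chocolate chips: 1190 g

Scaling factor: 14/6 = 7/3.
pumpkin purée: 3.5 cup × 7/3 × 244 g/cup ≈ 1993 g
peanut butter: (1 tbsp + 1 tsp = 4/3 tbsp) × 7/3 ÷ 16 tbsp/cup × 258 g/cup ≈ 50 g
brown sugar: (2 cup + 5 tbsp = 2.3125 cup) × 7/3 × 220 g/cup ≈ 1187 g
chocolate chips: 3 cup × 7/3 × 170 g/cup = 1190 g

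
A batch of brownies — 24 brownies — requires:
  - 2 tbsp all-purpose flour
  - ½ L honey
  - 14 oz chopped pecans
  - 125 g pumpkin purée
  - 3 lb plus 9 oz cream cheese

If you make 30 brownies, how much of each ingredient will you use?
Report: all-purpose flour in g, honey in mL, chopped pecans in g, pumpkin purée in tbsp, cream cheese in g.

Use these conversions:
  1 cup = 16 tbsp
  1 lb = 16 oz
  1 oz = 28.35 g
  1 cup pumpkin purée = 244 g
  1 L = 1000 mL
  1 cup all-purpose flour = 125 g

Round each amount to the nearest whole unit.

all-purpose flour: 20 g; honey: 625 mL; chopped pecans: 496 g; pumpkin purée: 10 tbsp; cream cheese: 2020 g

Scaling factor: 30/24 = 5/4 = 1.25.
all-purpose flour: 2 tbsp × 5/4 ÷ 16 tbsp/cup × 125 g/cup ≈ 20 g
honey: 0.5 L × 5/4 × 1000 mL/L = 625 mL
chopped pecans: 14 oz × 5/4 × 28.35 g/oz ≈ 496 g
pumpkin purée: 125 g × 5/4 ÷ 244 g/cup × 16 tbsp/cup ≈ 10 tbsp
cream cheese: (3 lb + 9 oz = 3.5625 lb) × 5/4 × 16 oz/lb × 28.35 g/oz ≈ 2020 g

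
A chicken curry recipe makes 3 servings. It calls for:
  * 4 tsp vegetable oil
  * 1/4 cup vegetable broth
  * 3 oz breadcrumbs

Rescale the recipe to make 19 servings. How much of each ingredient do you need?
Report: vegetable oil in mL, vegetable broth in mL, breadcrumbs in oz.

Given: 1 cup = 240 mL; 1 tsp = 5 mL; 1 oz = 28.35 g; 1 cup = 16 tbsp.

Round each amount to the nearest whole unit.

Scaling factor: 19/3.
vegetable oil: 4 tsp × 19/3 × 5 mL/tsp ≈ 127 mL
vegetable broth: 0.25 cup × 19/3 × 240 mL/cup = 380 mL
breadcrumbs: 3 oz × 19/3 = 19 oz

vegetable oil: 127 mL; vegetable broth: 380 mL; breadcrumbs: 19 oz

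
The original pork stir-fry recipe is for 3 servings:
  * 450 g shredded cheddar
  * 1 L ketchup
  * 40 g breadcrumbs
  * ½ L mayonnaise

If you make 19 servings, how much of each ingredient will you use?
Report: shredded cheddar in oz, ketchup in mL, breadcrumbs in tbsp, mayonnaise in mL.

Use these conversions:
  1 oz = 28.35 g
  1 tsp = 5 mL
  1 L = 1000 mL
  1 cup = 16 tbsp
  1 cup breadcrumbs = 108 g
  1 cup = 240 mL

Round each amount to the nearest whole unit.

Scaling factor: 19/3.
shredded cheddar: 450 g × 19/3 ÷ 28.35 g/oz ≈ 101 oz
ketchup: 1 L × 19/3 × 1000 mL/L ≈ 6333 mL
breadcrumbs: 40 g × 19/3 ÷ 108 g/cup × 16 tbsp/cup ≈ 38 tbsp
mayonnaise: 0.5 L × 19/3 × 1000 mL/L ≈ 3167 mL

shredded cheddar: 101 oz; ketchup: 6333 mL; breadcrumbs: 38 tbsp; mayonnaise: 3167 mL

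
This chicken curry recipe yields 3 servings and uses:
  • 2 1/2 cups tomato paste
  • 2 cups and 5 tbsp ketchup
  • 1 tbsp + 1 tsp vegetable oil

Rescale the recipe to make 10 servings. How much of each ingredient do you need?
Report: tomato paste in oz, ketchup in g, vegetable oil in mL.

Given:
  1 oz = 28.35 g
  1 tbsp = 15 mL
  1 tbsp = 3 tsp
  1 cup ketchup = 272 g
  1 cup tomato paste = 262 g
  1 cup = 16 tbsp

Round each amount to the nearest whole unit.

tomato paste: 77 oz; ketchup: 2097 g; vegetable oil: 67 mL

Scaling factor: 10/3.
tomato paste: 2.5 cup × 10/3 × 262 g/cup ÷ 28.35 g/oz ≈ 77 oz
ketchup: (2 cup + 5 tbsp = 2.3125 cup) × 10/3 × 272 g/cup ≈ 2097 g
vegetable oil: (1 tbsp + 1 tsp = 4/3 tbsp) × 10/3 × 15 mL/tbsp ≈ 67 mL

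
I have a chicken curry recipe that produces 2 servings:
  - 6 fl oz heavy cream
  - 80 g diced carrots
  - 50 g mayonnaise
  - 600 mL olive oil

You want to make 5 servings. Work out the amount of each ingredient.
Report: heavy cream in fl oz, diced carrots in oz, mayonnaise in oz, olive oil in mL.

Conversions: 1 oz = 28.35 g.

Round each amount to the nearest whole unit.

heavy cream: 15 fl oz; diced carrots: 7 oz; mayonnaise: 4 oz; olive oil: 1500 mL

Scaling factor: 5/2 = 2.5.
heavy cream: 6 fl oz × 5/2 = 15 fl oz
diced carrots: 80 g × 5/2 ÷ 28.35 g/oz ≈ 7 oz
mayonnaise: 50 g × 5/2 ÷ 28.35 g/oz ≈ 4 oz
olive oil: 600 mL × 5/2 = 1500 mL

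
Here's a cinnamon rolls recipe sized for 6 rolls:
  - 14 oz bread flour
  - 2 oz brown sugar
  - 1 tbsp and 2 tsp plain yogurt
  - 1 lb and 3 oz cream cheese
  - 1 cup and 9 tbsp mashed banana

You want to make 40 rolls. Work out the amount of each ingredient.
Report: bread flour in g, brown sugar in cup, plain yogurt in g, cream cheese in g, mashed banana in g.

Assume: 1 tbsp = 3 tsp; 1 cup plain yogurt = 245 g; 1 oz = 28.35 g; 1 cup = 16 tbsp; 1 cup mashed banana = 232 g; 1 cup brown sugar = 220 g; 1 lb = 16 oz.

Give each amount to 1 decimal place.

bread flour: 2646.0 g; brown sugar: 1.7 cup; plain yogurt: 170.1 g; cream cheese: 3591.0 g; mashed banana: 2416.7 g

Scaling factor: 40/6 = 20/3.
bread flour: 14 oz × 20/3 × 28.35 g/oz = 2646.0 g
brown sugar: 2 oz × 20/3 × 28.35 g/oz ÷ 220 g/cup ≈ 1.7 cup
plain yogurt: (1 tbsp + 2 tsp = 5/3 tbsp) × 20/3 ÷ 16 tbsp/cup × 245 g/cup ≈ 170.1 g
cream cheese: (1 lb + 3 oz = 1.1875 lb) × 20/3 × 16 oz/lb × 28.35 g/oz = 3591.0 g
mashed banana: (1 cup + 9 tbsp = 1.5625 cup) × 20/3 × 232 g/cup ≈ 2416.7 g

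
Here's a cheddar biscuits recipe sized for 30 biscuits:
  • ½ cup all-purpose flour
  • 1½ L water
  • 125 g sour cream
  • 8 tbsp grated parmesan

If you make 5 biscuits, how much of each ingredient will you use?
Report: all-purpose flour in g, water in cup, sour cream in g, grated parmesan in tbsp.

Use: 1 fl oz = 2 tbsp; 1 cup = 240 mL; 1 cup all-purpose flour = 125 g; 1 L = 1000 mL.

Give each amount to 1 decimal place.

Scaling factor: 5/30 = 1/6.
all-purpose flour: 0.5 cup × 1/6 × 125 g/cup ≈ 10.4 g
water: 1.5 L × 1/6 × 1000 mL/L ÷ 240 mL/cup ≈ 1.0 cup
sour cream: 125 g × 1/6 ≈ 20.8 g
grated parmesan: 8 tbsp × 1/6 ≈ 1.3 tbsp

all-purpose flour: 10.4 g; water: 1.0 cup; sour cream: 20.8 g; grated parmesan: 1.3 tbsp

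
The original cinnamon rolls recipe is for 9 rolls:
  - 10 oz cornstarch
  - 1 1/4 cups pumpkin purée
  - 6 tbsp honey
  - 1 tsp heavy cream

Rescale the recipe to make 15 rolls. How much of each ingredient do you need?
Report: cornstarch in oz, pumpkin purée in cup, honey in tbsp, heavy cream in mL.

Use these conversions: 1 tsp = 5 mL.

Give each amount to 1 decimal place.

Scaling factor: 15/9 = 5/3.
cornstarch: 10 oz × 5/3 ≈ 16.7 oz
pumpkin purée: 1.25 cup × 5/3 ≈ 2.1 cup
honey: 6 tbsp × 5/3 = 10.0 tbsp
heavy cream: 1 tsp × 5/3 × 5 mL/tsp ≈ 8.3 mL

cornstarch: 16.7 oz; pumpkin purée: 2.1 cup; honey: 10.0 tbsp; heavy cream: 8.3 mL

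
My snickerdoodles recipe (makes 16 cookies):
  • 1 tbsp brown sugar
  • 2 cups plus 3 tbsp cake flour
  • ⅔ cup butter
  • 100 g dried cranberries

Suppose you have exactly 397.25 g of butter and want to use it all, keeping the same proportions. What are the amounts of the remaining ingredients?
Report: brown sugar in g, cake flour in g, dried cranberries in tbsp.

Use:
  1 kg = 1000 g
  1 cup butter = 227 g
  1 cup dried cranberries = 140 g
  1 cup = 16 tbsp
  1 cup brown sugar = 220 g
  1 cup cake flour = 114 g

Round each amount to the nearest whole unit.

The original recipe has 454/3 g of butter, so the scaling factor is 397.25 ÷ 454/3 = 21/8 = 2.625.
brown sugar: 1 tbsp × 21/8 ÷ 16 tbsp/cup × 220 g/cup ≈ 36 g
cake flour: (2 cup + 3 tbsp = 2.1875 cup) × 21/8 × 114 g/cup ≈ 655 g
dried cranberries: 100 g × 21/8 ÷ 140 g/cup × 16 tbsp/cup = 30 tbsp

brown sugar: 36 g; cake flour: 655 g; dried cranberries: 30 tbsp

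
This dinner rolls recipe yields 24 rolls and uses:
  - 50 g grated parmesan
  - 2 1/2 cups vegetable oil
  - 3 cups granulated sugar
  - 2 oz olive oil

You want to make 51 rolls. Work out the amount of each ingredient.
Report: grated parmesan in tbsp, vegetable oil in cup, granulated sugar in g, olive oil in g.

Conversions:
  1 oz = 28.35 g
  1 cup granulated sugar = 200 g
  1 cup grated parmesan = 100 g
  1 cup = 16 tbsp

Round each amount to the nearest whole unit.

Scaling factor: 51/24 = 17/8 = 2.125.
grated parmesan: 50 g × 17/8 ÷ 100 g/cup × 16 tbsp/cup = 17 tbsp
vegetable oil: 2.5 cup × 17/8 ≈ 5 cup
granulated sugar: 3 cup × 17/8 × 200 g/cup = 1275 g
olive oil: 2 oz × 17/8 × 28.35 g/oz ≈ 120 g

grated parmesan: 17 tbsp; vegetable oil: 5 cup; granulated sugar: 1275 g; olive oil: 120 g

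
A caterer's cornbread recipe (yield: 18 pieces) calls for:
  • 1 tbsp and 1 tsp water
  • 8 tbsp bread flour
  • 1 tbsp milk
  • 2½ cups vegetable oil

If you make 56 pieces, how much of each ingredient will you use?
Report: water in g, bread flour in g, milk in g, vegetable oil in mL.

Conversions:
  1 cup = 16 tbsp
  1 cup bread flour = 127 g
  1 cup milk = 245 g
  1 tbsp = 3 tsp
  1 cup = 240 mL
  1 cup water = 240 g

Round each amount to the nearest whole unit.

Scaling factor: 56/18 = 28/9.
water: (1 tbsp + 1 tsp = 4/3 tbsp) × 28/9 ÷ 16 tbsp/cup × 240 g/cup ≈ 62 g
bread flour: 8 tbsp × 28/9 ÷ 16 tbsp/cup × 127 g/cup ≈ 198 g
milk: 1 tbsp × 28/9 ÷ 16 tbsp/cup × 245 g/cup ≈ 48 g
vegetable oil: 2.5 cup × 28/9 × 240 mL/cup ≈ 1867 mL

water: 62 g; bread flour: 198 g; milk: 48 g; vegetable oil: 1867 mL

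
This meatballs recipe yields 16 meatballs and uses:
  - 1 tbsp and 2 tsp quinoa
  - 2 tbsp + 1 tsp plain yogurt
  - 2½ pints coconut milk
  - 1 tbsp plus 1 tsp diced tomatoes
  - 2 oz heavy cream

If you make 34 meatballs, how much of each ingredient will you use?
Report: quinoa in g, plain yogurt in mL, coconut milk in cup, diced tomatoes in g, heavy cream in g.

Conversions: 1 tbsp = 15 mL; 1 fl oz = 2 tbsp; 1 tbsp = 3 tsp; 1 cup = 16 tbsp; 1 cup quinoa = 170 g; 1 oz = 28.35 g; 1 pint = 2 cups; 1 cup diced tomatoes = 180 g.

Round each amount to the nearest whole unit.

Scaling factor: 34/16 = 17/8 = 2.125.
quinoa: (1 tbsp + 2 tsp = 5/3 tbsp) × 17/8 ÷ 16 tbsp/cup × 170 g/cup ≈ 38 g
plain yogurt: (2 tbsp + 1 tsp = 7/3 tbsp) × 17/8 × 15 mL/tbsp ≈ 74 mL
coconut milk: 2.5 pint × 17/8 × 2 cup/pint ≈ 11 cup
diced tomatoes: (1 tbsp + 1 tsp = 4/3 tbsp) × 17/8 ÷ 16 tbsp/cup × 180 g/cup ≈ 32 g
heavy cream: 2 oz × 17/8 × 28.35 g/oz ≈ 120 g

quinoa: 38 g; plain yogurt: 74 mL; coconut milk: 11 cup; diced tomatoes: 32 g; heavy cream: 120 g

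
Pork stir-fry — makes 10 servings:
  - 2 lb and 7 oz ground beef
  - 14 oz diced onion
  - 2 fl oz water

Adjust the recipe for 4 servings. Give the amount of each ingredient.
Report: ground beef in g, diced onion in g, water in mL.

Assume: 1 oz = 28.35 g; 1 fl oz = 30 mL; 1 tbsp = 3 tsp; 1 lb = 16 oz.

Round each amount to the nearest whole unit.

ground beef: 442 g; diced onion: 159 g; water: 24 mL

Scaling factor: 4/10 = 2/5 = 0.4.
ground beef: (2 lb + 7 oz = 2.4375 lb) × 2/5 × 16 oz/lb × 28.35 g/oz ≈ 442 g
diced onion: 14 oz × 2/5 × 28.35 g/oz ≈ 159 g
water: 2 fl oz × 2/5 × 30 mL/fl oz = 24 mL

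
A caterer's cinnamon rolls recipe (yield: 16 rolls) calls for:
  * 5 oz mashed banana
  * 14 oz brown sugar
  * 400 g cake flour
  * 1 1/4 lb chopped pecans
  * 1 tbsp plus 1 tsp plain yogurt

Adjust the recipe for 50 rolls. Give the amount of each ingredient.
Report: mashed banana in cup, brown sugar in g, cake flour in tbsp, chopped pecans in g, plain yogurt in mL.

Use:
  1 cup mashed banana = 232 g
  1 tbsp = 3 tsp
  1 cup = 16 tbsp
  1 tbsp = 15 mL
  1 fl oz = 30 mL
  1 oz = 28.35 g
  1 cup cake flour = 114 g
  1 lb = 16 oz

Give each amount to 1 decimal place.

Scaling factor: 50/16 = 25/8 = 3.125.
mashed banana: 5 oz × 25/8 × 28.35 g/oz ÷ 232 g/cup ≈ 1.9 cup
brown sugar: 14 oz × 25/8 × 28.35 g/oz ≈ 1240.3 g
cake flour: 400 g × 25/8 ÷ 114 g/cup × 16 tbsp/cup ≈ 175.4 tbsp
chopped pecans: 1.25 lb × 25/8 × 16 oz/lb × 28.35 g/oz ≈ 1771.9 g
plain yogurt: (1 tbsp + 1 tsp = 4/3 tbsp) × 25/8 × 15 mL/tbsp = 62.5 mL

mashed banana: 1.9 cup; brown sugar: 1240.3 g; cake flour: 175.4 tbsp; chopped pecans: 1771.9 g; plain yogurt: 62.5 mL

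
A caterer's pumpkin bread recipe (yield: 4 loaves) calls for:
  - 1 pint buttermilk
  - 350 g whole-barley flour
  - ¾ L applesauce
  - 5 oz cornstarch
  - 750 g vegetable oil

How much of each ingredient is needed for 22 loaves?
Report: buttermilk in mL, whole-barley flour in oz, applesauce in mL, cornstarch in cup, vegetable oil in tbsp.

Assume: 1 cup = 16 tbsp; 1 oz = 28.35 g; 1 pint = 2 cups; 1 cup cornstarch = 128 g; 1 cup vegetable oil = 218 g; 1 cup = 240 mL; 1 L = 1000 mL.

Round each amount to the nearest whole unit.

Scaling factor: 22/4 = 11/2 = 5.5.
buttermilk: 1 pint × 11/2 × 2 cup/pint × 240 mL/cup = 2640 mL
whole-barley flour: 350 g × 11/2 ÷ 28.35 g/oz ≈ 68 oz
applesauce: 0.75 L × 11/2 × 1000 mL/L = 4125 mL
cornstarch: 5 oz × 11/2 × 28.35 g/oz ÷ 128 g/cup ≈ 6 cup
vegetable oil: 750 g × 11/2 ÷ 218 g/cup × 16 tbsp/cup ≈ 303 tbsp

buttermilk: 2640 mL; whole-barley flour: 68 oz; applesauce: 4125 mL; cornstarch: 6 cup; vegetable oil: 303 tbsp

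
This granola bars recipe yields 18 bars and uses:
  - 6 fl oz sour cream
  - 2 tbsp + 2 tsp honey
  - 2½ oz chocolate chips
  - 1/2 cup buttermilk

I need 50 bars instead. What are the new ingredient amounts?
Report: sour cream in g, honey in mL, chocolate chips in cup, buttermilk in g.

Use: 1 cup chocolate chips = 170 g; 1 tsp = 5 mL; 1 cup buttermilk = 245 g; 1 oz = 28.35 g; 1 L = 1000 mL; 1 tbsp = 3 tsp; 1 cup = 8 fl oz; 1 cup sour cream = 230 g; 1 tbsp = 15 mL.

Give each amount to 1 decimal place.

sour cream: 479.2 g; honey: 111.1 mL; chocolate chips: 1.2 cup; buttermilk: 340.3 g

Scaling factor: 50/18 = 25/9.
sour cream: 6 fl oz × 25/9 ÷ 8 fl oz/cup × 230 g/cup ≈ 479.2 g
honey: (2 tbsp + 2 tsp = 8/3 tbsp) × 25/9 × 15 mL/tbsp ≈ 111.1 mL
chocolate chips: 2.5 oz × 25/9 × 28.35 g/oz ÷ 170 g/cup ≈ 1.2 cup
buttermilk: 0.5 cup × 25/9 × 245 g/cup ≈ 340.3 g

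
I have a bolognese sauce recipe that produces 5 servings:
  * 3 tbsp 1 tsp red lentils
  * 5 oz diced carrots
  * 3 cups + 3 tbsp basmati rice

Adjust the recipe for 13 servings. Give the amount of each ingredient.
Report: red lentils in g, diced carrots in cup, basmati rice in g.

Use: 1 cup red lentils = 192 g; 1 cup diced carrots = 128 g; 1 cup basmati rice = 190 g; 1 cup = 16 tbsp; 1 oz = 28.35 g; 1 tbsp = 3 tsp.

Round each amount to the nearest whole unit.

Scaling factor: 13/5 = 2.6.
red lentils: (3 tbsp + 1 tsp = 10/3 tbsp) × 13/5 ÷ 16 tbsp/cup × 192 g/cup = 104 g
diced carrots: 5 oz × 13/5 × 28.35 g/oz ÷ 128 g/cup ≈ 3 cup
basmati rice: (3 cup + 3 tbsp = 3.1875 cup) × 13/5 × 190 g/cup ≈ 1575 g

red lentils: 104 g; diced carrots: 3 cup; basmati rice: 1575 g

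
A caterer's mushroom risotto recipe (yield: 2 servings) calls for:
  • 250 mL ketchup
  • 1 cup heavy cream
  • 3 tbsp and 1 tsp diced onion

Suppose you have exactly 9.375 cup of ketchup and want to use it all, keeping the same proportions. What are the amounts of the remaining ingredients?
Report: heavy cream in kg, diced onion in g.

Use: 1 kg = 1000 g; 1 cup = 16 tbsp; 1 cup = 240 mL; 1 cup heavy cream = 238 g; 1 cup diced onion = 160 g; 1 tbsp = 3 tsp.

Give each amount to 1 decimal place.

The original recipe has 25/24 cup of ketchup, so the scaling factor is 9.375 ÷ 25/24 = 9.
heavy cream: 1 cup × 9 × 238 g/cup ÷ 1000 g/kg ≈ 2.1 kg
diced onion: (3 tbsp + 1 tsp = 10/3 tbsp) × 9 ÷ 16 tbsp/cup × 160 g/cup = 300.0 g

heavy cream: 2.1 kg; diced onion: 300.0 g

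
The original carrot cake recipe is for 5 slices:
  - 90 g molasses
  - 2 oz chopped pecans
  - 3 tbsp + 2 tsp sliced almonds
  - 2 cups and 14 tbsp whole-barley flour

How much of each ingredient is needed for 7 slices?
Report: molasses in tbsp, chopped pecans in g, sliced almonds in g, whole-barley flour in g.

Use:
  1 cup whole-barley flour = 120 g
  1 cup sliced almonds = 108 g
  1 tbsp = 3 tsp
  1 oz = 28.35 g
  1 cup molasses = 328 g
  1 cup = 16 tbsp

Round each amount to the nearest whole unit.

Scaling factor: 7/5 = 1.4.
molasses: 90 g × 7/5 ÷ 328 g/cup × 16 tbsp/cup ≈ 6 tbsp
chopped pecans: 2 oz × 7/5 × 28.35 g/oz ≈ 79 g
sliced almonds: (3 tbsp + 2 tsp = 11/3 tbsp) × 7/5 ÷ 16 tbsp/cup × 108 g/cup ≈ 35 g
whole-barley flour: (2 cup + 14 tbsp = 2.875 cup) × 7/5 × 120 g/cup = 483 g

molasses: 6 tbsp; chopped pecans: 79 g; sliced almonds: 35 g; whole-barley flour: 483 g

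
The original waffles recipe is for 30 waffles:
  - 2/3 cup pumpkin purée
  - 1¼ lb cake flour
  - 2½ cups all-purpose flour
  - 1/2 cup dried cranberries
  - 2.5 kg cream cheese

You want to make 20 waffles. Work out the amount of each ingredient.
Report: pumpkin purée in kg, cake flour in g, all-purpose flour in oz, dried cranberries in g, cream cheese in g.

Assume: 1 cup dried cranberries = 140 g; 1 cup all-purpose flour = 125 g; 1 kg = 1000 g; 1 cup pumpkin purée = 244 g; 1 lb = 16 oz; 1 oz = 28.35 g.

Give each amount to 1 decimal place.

Scaling factor: 20/30 = 2/3.
pumpkin purée: 2/3 cup × 2/3 × 244 g/cup ÷ 1000 g/kg ≈ 0.1 kg
cake flour: 1.25 lb × 2/3 × 16 oz/lb × 28.35 g/oz = 378.0 g
all-purpose flour: 2.5 cup × 2/3 × 125 g/cup ÷ 28.35 g/oz ≈ 7.3 oz
dried cranberries: 0.5 cup × 2/3 × 140 g/cup ≈ 46.7 g
cream cheese: 2.5 kg × 2/3 × 1000 g/kg ≈ 1666.7 g

pumpkin purée: 0.1 kg; cake flour: 378.0 g; all-purpose flour: 7.3 oz; dried cranberries: 46.7 g; cream cheese: 1666.7 g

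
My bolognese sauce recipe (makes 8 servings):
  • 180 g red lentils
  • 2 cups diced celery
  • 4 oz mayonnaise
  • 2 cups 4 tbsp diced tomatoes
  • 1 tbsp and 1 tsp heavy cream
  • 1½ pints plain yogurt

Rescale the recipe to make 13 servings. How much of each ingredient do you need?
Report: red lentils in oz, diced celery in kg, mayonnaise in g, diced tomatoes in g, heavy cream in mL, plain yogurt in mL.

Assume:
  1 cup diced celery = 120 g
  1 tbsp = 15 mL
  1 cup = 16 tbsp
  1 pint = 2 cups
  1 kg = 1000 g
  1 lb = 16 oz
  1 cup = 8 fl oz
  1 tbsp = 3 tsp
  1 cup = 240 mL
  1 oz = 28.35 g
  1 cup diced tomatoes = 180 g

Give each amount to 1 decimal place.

red lentils: 10.3 oz; diced celery: 0.4 kg; mayonnaise: 184.3 g; diced tomatoes: 658.1 g; heavy cream: 32.5 mL; plain yogurt: 1170.0 mL

Scaling factor: 13/8 = 1.625.
red lentils: 180 g × 13/8 ÷ 28.35 g/oz ≈ 10.3 oz
diced celery: 2 cup × 13/8 × 120 g/cup ÷ 1000 g/kg ≈ 0.4 kg
mayonnaise: 4 oz × 13/8 × 28.35 g/oz ≈ 184.3 g
diced tomatoes: (2 cup + 4 tbsp = 2.25 cup) × 13/8 × 180 g/cup ≈ 658.1 g
heavy cream: (1 tbsp + 1 tsp = 4/3 tbsp) × 13/8 × 15 mL/tbsp = 32.5 mL
plain yogurt: 1.5 pint × 13/8 × 2 cup/pint × 240 mL/cup = 1170.0 mL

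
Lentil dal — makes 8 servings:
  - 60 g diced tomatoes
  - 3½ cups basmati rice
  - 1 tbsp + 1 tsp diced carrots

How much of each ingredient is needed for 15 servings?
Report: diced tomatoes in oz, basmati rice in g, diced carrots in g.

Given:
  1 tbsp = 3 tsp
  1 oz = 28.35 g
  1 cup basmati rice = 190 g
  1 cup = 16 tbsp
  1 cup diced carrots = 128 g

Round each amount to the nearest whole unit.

diced tomatoes: 4 oz; basmati rice: 1247 g; diced carrots: 20 g

Scaling factor: 15/8 = 1.875.
diced tomatoes: 60 g × 15/8 ÷ 28.35 g/oz ≈ 4 oz
basmati rice: 3.5 cup × 15/8 × 190 g/cup ≈ 1247 g
diced carrots: (1 tbsp + 1 tsp = 4/3 tbsp) × 15/8 ÷ 16 tbsp/cup × 128 g/cup = 20 g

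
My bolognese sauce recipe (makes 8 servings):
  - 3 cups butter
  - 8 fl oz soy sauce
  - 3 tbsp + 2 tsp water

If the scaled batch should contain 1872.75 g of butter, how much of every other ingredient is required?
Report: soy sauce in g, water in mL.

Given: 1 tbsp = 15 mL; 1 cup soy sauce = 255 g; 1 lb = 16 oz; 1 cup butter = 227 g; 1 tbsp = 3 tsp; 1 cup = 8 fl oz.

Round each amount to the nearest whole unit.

The original recipe has 681 g of butter, so the scaling factor is 1872.75 ÷ 681 = 11/4 = 2.75.
soy sauce: 8 fl oz × 11/4 ÷ 8 fl oz/cup × 255 g/cup ≈ 701 g
water: (3 tbsp + 2 tsp = 11/3 tbsp) × 11/4 × 15 mL/tbsp ≈ 151 mL

soy sauce: 701 g; water: 151 mL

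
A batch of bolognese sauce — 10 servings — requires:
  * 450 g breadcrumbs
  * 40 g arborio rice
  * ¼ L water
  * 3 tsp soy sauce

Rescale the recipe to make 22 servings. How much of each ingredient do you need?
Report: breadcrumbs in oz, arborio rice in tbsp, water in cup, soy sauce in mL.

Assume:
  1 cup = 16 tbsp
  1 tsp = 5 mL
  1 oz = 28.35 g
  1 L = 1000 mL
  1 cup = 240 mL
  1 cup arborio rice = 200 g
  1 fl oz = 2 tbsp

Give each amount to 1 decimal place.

Scaling factor: 22/10 = 11/5 = 2.2.
breadcrumbs: 450 g × 11/5 ÷ 28.35 g/oz ≈ 34.9 oz
arborio rice: 40 g × 11/5 ÷ 200 g/cup × 16 tbsp/cup ≈ 7.0 tbsp
water: 0.25 L × 11/5 × 1000 mL/L ÷ 240 mL/cup ≈ 2.3 cup
soy sauce: 3 tsp × 11/5 × 5 mL/tsp = 33.0 mL

breadcrumbs: 34.9 oz; arborio rice: 7.0 tbsp; water: 2.3 cup; soy sauce: 33.0 mL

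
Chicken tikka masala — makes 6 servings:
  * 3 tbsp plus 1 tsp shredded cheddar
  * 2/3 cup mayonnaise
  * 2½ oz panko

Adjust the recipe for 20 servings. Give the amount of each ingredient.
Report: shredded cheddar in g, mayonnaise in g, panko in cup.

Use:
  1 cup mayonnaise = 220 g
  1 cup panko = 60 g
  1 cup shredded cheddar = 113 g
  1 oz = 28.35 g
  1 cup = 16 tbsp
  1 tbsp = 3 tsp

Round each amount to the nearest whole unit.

shredded cheddar: 78 g; mayonnaise: 489 g; panko: 4 cup

Scaling factor: 20/6 = 10/3.
shredded cheddar: (3 tbsp + 1 tsp = 10/3 tbsp) × 10/3 ÷ 16 tbsp/cup × 113 g/cup ≈ 78 g
mayonnaise: 2/3 cup × 10/3 × 220 g/cup ≈ 489 g
panko: 2.5 oz × 10/3 × 28.35 g/oz ÷ 60 g/cup ≈ 4 cup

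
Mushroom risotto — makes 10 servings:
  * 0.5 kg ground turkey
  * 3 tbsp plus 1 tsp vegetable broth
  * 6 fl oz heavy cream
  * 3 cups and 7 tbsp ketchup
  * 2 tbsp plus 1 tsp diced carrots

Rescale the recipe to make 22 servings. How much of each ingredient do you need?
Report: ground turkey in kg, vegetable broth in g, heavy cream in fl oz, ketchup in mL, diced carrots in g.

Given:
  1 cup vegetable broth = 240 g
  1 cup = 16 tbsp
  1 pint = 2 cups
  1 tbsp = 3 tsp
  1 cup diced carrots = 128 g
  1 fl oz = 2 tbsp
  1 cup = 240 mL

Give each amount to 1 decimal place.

Scaling factor: 22/10 = 11/5 = 2.2.
ground turkey: 0.5 kg × 11/5 = 1.1 kg
vegetable broth: (3 tbsp + 1 tsp = 10/3 tbsp) × 11/5 ÷ 16 tbsp/cup × 240 g/cup = 110.0 g
heavy cream: 6 fl oz × 11/5 = 13.2 fl oz
ketchup: (3 cup + 7 tbsp = 3.4375 cup) × 11/5 × 240 mL/cup = 1815.0 mL
diced carrots: (2 tbsp + 1 tsp = 7/3 tbsp) × 11/5 ÷ 16 tbsp/cup × 128 g/cup ≈ 41.1 g

ground turkey: 1.1 kg; vegetable broth: 110.0 g; heavy cream: 13.2 fl oz; ketchup: 1815.0 mL; diced carrots: 41.1 g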